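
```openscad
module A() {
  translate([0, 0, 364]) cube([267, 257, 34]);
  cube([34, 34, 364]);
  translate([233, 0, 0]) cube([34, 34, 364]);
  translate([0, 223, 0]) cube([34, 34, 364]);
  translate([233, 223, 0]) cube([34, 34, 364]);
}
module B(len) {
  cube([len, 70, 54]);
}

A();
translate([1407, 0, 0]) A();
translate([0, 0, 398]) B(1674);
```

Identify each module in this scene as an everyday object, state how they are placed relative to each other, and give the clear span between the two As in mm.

Second stool starts at x = 1407; first ends at x = 267; clear span = 1407 − 267 = 1140 mm.

A is a stool. B is a beam. A beam spans the tops of two stools. The clear span between the two stools is 1140 mm.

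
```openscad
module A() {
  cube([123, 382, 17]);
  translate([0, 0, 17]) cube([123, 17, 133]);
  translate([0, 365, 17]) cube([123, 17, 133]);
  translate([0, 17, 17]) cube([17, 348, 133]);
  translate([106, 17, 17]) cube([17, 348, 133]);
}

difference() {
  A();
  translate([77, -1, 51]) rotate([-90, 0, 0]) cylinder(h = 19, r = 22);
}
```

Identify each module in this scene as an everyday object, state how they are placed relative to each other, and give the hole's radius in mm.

The subtracted cylinder has r = 22 mm.

A is an open box. The open box has a circular hole through its front wall. The hole's radius is 22 mm.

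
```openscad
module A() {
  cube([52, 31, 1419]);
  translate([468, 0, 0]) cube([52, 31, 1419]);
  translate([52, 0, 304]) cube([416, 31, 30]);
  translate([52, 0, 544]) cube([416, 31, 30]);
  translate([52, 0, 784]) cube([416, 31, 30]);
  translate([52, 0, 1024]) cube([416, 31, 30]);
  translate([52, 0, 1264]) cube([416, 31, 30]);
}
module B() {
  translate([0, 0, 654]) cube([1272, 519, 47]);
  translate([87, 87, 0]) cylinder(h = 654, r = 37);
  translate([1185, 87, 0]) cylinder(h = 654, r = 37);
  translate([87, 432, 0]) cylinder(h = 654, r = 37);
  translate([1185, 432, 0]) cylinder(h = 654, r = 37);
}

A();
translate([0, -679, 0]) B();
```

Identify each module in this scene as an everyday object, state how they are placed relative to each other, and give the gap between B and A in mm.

A is a ladder. B is a table. The table is on the floor beside the ladder on its −y side. The gap between the table and the ladder is 160 mm.

The table's nearest face is 160 mm from the ladder's −y face.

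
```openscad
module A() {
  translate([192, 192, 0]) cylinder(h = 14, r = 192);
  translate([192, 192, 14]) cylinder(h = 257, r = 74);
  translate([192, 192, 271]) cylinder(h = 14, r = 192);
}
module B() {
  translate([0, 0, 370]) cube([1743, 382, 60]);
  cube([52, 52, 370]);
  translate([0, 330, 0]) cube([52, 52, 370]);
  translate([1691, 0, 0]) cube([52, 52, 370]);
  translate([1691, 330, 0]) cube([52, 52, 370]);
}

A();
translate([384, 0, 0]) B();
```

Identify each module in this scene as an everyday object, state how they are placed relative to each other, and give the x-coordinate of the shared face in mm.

The spool's +x face and the bench's −x face are both at x = 384 mm.

A is a spool. B is a bench. The bench is against the spool's +x side, with their −y faces flush. The x-coordinate of the shared face is 384 mm.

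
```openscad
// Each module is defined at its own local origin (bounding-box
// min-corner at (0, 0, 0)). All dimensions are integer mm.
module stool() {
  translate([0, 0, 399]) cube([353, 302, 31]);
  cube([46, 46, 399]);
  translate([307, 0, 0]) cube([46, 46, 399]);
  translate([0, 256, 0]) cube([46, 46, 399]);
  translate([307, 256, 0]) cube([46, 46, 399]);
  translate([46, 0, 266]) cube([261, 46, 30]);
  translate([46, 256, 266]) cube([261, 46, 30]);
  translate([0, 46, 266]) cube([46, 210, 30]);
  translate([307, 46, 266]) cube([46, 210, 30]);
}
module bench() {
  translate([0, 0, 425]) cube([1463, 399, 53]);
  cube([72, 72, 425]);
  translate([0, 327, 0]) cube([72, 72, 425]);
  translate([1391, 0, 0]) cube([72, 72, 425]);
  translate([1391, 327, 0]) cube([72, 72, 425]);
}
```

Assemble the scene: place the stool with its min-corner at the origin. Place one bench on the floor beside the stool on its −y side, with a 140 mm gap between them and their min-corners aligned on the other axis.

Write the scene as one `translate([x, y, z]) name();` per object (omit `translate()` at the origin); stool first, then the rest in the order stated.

stool();
translate([0, -539, 0]) bench();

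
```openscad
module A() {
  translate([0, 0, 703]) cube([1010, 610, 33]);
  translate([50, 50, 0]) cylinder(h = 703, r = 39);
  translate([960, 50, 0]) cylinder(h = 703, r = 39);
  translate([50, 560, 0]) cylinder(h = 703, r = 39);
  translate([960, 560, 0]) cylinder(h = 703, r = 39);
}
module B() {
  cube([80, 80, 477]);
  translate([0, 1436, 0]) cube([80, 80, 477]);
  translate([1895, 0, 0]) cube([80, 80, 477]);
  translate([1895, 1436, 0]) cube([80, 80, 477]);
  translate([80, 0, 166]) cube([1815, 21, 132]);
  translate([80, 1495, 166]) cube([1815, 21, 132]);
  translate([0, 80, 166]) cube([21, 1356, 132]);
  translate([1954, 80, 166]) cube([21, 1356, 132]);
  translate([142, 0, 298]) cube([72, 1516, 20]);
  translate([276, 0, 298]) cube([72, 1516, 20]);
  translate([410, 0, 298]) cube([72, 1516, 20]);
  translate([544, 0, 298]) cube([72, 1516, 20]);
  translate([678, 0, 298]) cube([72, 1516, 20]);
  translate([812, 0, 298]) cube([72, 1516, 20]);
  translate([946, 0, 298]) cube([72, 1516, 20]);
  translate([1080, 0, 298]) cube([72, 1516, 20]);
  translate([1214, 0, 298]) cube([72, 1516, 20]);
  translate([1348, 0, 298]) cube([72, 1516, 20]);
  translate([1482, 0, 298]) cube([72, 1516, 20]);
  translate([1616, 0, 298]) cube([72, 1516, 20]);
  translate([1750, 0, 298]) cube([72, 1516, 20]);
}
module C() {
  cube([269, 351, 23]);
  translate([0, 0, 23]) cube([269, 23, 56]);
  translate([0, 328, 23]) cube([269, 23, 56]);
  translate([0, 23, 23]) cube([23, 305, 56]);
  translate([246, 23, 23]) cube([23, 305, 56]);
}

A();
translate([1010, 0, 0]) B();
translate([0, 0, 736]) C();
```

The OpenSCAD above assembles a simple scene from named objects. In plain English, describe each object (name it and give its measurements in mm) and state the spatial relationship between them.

A is a rectangular dining table. The top is 1010×610×33 mm with its upper surface at z = 736 mm. It stands on four round legs of 78 mm diameter, each leg's bounding box inset 11 mm from the nearest pair of top edges, running from the floor to the underside of the top.

B is a bed frame 1975 mm long (x) by 1516 mm wide (y). Four 80×80 mm corner posts, 477 mm tall, at the corners of the footprint. Four rails of 21 mm thickness and 132 mm height run between adjacent posts with their undersides at z = 166 mm, their outer faces flush with the outside of the frame (the two x-running rails run between the posts' inner faces; the two y-running rails run between the posts' inner faces). 13 slats, each 72 mm wide (x) and 20 mm thick, lie across the top of the two x-running rails, running the full 1516 mm width of the frame in y; the slats are evenly spaced along x between the inner faces of the end posts with equal gaps (rounded down to the nearest mm) at the −x end and between each pair — any rounding remainder accumulates at the +x end.

C is an open-topped rectangular box: outside dimensions 269×351×79 mm, with a uniform wall and base thickness of 23 mm. The base is a full 269×351 slab on the floor; four walls sit on top of the base. The front and back walls (the −y and +y sides) span the full width; the two side walls fit between them.

The bed frame is against the table's +x side, with their −y faces flush. The open box is on top of the table.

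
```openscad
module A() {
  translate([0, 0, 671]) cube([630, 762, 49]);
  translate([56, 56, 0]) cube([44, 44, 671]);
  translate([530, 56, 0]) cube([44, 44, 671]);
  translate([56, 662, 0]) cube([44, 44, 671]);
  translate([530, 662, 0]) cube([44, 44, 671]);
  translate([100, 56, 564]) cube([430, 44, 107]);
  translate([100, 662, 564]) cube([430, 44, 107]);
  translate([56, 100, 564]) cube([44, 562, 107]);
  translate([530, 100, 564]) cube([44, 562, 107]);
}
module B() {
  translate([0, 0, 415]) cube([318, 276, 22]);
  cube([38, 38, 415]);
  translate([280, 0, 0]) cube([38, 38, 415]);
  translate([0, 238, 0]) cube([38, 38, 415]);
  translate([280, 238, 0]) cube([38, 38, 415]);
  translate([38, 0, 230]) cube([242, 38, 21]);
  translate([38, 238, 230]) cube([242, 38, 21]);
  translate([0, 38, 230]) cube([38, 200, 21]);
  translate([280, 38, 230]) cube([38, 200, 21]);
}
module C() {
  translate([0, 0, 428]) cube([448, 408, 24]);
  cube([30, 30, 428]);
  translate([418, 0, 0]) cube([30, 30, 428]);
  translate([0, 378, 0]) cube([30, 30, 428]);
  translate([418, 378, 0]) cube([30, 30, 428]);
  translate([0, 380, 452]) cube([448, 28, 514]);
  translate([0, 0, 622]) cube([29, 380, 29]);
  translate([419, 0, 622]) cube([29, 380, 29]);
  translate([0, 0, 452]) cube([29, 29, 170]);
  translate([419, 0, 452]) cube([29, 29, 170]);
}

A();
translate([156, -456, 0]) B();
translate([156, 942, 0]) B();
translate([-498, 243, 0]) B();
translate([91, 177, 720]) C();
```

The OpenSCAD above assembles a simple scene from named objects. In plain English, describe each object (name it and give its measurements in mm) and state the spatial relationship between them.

A is a table with a 630×762 mm rectangular top, 49 mm thick, top surface at z = 720 mm, supported by four 44×44 mm square legs, each inset 56 mm from the nearest pair of top edges, running from the floor. Four apron rails, 44 mm thick and 107 mm tall, run between adjacent legs with their top edges flush with the underside of the top and their outer faces flush with the legs' outer faces.

B is a four-legged stool. The seat is 318×276 mm, 22 mm thick, top at z = 437 mm. It stands on four square legs, each 38×38 mm in cross-section, from z = 0 to the seat underside, each flush with a corner of the seat. Four stretchers, 38 mm wide and 21 mm tall, connect adjacent legs with their undersides at z = 230 mm, each running between the inner faces of the legs it joins and aligned with the legs' outer faces on the other axis.

C is a chair: 448×408 mm seat, 24 mm thick, top at z = 452 mm, on four 30 mm square corner legs flush with the seat edges. A 28 mm thick backrest slab spans the full seat width, extending 514 mm above the seat top, its back face flush with the seat's +y edge. Two armrests of 29×29 mm section run along each side from the seat's front edge to the front of the backrest, top faces 199 mm above the seat top and outer faces flush with the seat's x-edges; a 29×29 mm post under the front of each armrest stands on the seat at the front corner.

Three stools sit around the table at the −y, +y, −x sides. The chair is on top of the table, centred.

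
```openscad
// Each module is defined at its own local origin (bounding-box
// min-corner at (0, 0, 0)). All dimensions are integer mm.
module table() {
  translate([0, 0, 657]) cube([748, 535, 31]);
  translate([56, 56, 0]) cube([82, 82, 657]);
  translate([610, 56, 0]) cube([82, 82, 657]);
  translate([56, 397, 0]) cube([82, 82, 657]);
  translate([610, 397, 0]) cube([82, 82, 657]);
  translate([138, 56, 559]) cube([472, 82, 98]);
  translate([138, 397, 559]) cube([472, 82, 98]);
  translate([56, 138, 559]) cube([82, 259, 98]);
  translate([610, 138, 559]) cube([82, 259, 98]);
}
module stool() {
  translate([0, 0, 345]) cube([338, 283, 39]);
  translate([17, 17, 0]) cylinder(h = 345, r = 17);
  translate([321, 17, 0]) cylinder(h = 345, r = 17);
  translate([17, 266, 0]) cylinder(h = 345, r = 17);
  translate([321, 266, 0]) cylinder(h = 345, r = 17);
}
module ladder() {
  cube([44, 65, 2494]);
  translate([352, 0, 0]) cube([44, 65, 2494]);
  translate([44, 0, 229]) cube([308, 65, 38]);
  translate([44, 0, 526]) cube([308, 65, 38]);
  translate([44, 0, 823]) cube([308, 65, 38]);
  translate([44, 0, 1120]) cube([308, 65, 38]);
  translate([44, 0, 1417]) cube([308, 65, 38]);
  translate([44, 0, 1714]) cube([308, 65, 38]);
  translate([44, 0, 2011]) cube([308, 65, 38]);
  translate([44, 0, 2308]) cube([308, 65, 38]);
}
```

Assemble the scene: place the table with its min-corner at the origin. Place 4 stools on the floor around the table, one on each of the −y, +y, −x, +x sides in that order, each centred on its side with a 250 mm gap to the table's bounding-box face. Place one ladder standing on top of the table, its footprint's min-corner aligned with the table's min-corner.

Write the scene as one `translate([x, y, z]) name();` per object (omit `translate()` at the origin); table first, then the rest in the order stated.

table();
translate([205, -533, 0]) stool();
translate([205, 785, 0]) stool();
translate([-588, 126, 0]) stool();
translate([998, 126, 0]) stool();
translate([0, 0, 688]) ladder();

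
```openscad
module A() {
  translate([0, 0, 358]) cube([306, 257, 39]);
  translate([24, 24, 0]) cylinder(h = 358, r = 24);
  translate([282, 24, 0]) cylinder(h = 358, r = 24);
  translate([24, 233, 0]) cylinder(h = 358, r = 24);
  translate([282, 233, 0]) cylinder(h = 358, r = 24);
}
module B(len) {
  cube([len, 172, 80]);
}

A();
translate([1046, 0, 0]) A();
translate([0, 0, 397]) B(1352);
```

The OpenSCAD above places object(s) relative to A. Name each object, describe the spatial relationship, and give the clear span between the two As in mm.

Second stool starts at x = 1046; first ends at x = 306; clear span = 1046 − 306 = 740 mm.

A is a stool. B is a beam. A beam spans the tops of two stools. The clear span between the two stools is 740 mm.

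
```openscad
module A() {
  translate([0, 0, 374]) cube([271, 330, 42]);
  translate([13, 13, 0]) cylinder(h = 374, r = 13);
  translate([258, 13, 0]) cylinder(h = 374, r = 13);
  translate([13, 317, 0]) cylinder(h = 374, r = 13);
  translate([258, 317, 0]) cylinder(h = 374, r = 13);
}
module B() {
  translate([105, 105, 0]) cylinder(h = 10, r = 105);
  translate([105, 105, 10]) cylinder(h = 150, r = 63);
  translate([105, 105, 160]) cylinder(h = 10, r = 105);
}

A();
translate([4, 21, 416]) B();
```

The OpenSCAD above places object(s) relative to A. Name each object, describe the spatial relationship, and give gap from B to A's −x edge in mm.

The spool's min-x is at 4; the stool's min-x is 0; gap = 4 mm.

A is a stool. B is a spool. The spool is on top of the stool. The gap from the spool to the stool's −x edge is 4 mm.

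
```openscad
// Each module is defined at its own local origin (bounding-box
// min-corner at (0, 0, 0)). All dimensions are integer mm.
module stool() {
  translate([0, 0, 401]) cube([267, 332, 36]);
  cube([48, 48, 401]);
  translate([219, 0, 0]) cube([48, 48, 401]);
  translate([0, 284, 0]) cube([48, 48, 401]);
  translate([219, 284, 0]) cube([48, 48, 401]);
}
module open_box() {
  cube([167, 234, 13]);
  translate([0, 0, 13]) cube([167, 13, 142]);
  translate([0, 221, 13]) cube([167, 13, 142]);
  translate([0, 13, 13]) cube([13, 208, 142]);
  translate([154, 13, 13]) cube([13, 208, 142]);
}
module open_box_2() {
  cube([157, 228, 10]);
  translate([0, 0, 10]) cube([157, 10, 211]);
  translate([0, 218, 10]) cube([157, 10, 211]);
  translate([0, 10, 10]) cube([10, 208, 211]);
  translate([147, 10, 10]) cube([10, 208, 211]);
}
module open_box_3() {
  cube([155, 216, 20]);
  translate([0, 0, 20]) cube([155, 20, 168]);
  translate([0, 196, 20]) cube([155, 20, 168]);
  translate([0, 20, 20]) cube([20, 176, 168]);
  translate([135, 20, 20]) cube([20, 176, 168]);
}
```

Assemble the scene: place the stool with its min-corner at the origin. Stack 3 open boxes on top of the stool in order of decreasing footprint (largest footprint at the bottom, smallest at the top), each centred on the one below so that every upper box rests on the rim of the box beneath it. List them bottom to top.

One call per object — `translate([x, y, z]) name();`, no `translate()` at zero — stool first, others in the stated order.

stool();
translate([50, 49, 437]) open_box();
translate([55, 52, 592]) open_box_2();
translate([56, 58, 813]) open_box_3();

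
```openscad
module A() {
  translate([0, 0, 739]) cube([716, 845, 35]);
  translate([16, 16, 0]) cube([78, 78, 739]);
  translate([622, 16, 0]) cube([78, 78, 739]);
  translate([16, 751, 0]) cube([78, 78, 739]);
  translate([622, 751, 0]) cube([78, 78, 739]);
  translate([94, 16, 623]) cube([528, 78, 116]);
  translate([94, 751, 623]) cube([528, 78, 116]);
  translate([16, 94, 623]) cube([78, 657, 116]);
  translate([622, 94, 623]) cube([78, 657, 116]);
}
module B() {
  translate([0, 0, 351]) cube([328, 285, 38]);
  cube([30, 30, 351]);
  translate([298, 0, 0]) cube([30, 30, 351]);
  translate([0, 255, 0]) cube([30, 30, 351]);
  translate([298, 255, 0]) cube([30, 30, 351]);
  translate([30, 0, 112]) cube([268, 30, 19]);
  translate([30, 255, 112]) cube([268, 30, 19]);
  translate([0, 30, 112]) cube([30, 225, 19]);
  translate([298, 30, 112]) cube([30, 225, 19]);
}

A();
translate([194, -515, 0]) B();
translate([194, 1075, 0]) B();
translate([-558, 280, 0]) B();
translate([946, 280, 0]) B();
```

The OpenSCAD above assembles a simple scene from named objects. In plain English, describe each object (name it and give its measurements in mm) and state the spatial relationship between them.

A is a table: top 716 mm (x) × 845 mm (y), 35 mm thick, upper face at z = 774 mm, on four 78×78 mm square legs, each inset 16 mm from the nearest pair of top edges, running from z = 0 to the bottom of the top. Four apron rails, 78 mm thick and 116 mm tall, run between adjacent legs with their top edges flush with the underside of the top and their outer faces flush with the legs' outer faces.

B is a four-legged stool. The seat is 328×285 mm, 38 mm thick, top at z = 389 mm. It stands on four square legs, each 30×30 mm in cross-section, from z = 0 to the seat underside, each flush with a corner of the seat. Four stretchers, 30 mm wide and 19 mm tall, connect adjacent legs with their undersides at z = 112 mm, each running between the inner faces of the legs it joins and aligned with the legs' outer faces on the other axis.

Four stools sit around the table at the −y, +y, −x, +x sides.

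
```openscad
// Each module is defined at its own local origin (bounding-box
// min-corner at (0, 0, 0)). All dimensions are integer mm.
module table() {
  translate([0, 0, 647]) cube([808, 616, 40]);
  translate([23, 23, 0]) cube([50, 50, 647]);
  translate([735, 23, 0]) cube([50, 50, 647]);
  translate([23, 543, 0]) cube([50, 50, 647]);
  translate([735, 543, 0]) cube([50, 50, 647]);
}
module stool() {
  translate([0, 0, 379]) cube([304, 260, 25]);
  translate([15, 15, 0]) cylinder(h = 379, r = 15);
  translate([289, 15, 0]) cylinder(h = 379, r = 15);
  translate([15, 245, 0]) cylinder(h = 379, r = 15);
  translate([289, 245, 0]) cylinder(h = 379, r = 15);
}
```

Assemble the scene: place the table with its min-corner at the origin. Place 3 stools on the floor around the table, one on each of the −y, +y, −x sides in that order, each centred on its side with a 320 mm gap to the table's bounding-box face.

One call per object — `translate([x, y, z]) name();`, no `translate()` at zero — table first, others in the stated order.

table();
translate([252, -580, 0]) stool();
translate([252, 936, 0]) stool();
translate([-624, 178, 0]) stool();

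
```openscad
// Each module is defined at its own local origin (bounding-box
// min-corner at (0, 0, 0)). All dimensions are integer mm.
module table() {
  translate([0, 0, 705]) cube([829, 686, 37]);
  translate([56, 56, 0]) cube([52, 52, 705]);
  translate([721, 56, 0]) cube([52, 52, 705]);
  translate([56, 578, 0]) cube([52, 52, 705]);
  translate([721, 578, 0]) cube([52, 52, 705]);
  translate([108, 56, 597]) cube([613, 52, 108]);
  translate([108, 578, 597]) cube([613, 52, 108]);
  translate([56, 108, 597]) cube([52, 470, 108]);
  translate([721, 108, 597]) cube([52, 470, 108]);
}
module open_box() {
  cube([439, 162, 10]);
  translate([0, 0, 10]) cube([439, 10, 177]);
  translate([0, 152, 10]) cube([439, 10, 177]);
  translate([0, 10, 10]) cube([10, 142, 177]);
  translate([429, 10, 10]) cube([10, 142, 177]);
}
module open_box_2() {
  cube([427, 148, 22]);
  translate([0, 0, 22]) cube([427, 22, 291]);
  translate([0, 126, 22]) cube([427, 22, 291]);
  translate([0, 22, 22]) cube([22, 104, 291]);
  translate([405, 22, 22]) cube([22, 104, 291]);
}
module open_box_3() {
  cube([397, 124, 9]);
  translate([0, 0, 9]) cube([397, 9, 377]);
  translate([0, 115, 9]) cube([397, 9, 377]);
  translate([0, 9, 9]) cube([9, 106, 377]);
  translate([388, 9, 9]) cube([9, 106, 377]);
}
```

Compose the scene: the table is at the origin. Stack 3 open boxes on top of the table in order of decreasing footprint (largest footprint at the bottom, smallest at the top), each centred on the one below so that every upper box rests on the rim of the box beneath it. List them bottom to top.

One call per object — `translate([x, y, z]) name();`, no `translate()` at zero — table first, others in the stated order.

table();
translate([195, 262, 742]) open_box();
translate([201, 269, 929]) open_box_2();
translate([216, 281, 1242]) open_box_3();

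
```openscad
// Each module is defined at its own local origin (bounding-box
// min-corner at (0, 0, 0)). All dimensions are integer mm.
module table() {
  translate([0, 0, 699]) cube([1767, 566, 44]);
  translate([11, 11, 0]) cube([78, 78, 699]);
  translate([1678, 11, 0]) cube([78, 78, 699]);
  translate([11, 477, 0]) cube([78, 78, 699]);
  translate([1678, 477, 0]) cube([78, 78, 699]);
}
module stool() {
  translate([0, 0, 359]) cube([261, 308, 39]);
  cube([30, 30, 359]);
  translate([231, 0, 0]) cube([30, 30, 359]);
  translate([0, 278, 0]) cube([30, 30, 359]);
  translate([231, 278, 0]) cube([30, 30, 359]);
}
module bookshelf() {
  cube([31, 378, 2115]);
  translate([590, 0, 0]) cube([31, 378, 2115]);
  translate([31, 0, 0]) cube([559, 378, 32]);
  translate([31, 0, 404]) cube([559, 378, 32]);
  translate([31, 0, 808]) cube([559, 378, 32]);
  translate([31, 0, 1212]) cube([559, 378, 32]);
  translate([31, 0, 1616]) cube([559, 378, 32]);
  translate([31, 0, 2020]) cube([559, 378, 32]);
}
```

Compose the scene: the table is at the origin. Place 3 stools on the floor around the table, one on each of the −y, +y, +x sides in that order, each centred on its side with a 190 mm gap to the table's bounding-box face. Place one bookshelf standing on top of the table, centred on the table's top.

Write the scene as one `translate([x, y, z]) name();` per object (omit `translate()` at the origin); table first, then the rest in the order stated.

table();
translate([753, -498, 0]) stool();
translate([753, 756, 0]) stool();
translate([1957, 129, 0]) stool();
translate([573, 94, 743]) bookshelf();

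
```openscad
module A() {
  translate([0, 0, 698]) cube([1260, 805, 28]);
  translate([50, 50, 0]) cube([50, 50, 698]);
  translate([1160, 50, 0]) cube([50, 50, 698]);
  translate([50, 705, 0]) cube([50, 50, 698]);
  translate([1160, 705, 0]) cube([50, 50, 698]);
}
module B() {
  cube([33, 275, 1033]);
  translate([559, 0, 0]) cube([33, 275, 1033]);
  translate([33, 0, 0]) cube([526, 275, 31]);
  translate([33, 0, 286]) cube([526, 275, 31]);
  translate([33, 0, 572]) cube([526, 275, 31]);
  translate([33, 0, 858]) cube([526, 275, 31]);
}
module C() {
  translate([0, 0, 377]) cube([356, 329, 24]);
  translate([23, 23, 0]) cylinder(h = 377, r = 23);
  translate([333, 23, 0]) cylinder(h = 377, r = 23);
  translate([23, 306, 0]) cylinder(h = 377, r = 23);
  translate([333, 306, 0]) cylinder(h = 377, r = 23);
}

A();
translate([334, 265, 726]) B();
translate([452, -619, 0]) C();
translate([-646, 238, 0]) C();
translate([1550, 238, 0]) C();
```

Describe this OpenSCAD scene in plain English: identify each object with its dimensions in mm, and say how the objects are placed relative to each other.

A is a table with a 1260×805 mm rectangular top, 28 mm thick, top surface at z = 726 mm, supported by four 50×50 mm square legs, each inset 50 mm from the nearest pair of top edges, running from the floor.

B is an open bookshelf. Two side panels, each 33 mm thick, 275 mm deep and 1033 mm tall, stand 592 mm apart (outside-to-outside). Between them sit 4 shelves, each 31 mm thick and 275 mm deep, spanning the full gap between the sides. The bottom shelf rests on the floor (its underside at z = 0) and the clear gap between one shelf's top and the next shelf's underside is 255 mm.

C is a four-legged stool. The seat is 356×329 mm, 24 mm thick, top at z = 401 mm. It stands on four round legs, each 46 mm in diameter, from z = 0 to the seat underside, each leg's axis is inset half a diameter from the nearest pair of seat edges (so the leg's bounding box is flush with the corner).

The bookshelf is on top of the table, centred. Three stools sit around the table at the −y, −x, +x sides.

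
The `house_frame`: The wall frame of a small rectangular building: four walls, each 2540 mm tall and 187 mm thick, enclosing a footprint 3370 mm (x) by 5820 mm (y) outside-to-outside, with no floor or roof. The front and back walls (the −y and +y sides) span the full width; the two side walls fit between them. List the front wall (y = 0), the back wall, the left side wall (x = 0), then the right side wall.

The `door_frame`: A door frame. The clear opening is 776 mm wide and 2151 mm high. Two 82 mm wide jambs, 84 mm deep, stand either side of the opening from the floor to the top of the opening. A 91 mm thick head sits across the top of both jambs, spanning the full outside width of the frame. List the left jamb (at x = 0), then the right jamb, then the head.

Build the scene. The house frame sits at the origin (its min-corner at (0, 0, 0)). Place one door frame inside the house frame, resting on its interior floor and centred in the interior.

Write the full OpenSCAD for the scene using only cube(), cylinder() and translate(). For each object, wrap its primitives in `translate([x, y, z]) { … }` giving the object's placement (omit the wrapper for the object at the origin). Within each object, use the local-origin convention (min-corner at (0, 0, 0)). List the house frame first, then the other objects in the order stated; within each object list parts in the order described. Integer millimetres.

cube([3370, 187, 2540]);
translate([0, 5633, 0]) cube([3370, 187, 2540]);
translate([0, 187, 0]) cube([187, 5446, 2540]);
translate([3183, 187, 0]) cube([187, 5446, 2540]);
translate([1215, 2868, 0]) {
  cube([82, 84, 2151]);
  translate([858, 0, 0]) cube([82, 84, 2151]);
  translate([0, 0, 2151]) cube([940, 84, 91]);
}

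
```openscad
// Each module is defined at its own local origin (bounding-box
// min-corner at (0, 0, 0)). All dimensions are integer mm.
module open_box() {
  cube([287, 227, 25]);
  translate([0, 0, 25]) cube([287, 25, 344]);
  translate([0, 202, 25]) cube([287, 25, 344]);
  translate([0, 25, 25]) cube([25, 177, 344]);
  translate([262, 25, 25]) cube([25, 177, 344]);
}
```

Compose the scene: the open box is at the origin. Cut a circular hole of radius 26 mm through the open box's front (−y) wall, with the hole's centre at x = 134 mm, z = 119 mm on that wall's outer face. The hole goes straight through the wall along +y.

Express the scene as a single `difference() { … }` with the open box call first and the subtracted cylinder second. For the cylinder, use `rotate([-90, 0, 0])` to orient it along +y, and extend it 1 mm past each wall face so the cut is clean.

difference() {
  open_box();
  translate([134, -1, 119]) rotate([-90, 0, 0]) cylinder(h = 27, r = 26);
}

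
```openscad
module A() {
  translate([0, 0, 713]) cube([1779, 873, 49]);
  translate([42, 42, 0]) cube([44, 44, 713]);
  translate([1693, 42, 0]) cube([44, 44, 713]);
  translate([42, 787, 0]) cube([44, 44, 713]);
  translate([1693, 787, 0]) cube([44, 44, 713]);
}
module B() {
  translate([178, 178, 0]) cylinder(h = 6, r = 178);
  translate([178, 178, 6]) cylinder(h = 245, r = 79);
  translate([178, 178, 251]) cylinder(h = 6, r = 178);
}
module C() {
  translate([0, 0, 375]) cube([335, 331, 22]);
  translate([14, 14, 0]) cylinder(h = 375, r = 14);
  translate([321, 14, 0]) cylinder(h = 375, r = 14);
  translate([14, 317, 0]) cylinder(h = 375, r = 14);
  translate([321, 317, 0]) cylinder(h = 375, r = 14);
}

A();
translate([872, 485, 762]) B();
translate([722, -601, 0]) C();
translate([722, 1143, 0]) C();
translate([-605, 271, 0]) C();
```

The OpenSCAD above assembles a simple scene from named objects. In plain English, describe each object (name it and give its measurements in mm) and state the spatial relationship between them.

A is a table with a 1779×873 mm rectangular top, 49 mm thick, top surface at z = 762 mm, supported by four 44×44 mm square legs, each inset 42 mm from the nearest pair of top edges, running from the floor.

B is a spool: two coaxial disc flanges of radius 178 mm and thickness 6 mm, joined by a core cylinder of radius 79 mm and height 245 mm. The lower flange rests on z = 0 and the three cylinders share a vertical axis.

C is a four-legged stool. The seat is 335×331 mm, 22 mm thick, top at z = 397 mm. It stands on four round legs, each 28 mm in diameter, from z = 0 to the seat underside, each leg's axis is inset half a diameter from the nearest pair of seat edges (so the leg's bounding box is flush with the corner).

The spool is on top of the table. Three stools sit around the table at the −y, +y, −x sides.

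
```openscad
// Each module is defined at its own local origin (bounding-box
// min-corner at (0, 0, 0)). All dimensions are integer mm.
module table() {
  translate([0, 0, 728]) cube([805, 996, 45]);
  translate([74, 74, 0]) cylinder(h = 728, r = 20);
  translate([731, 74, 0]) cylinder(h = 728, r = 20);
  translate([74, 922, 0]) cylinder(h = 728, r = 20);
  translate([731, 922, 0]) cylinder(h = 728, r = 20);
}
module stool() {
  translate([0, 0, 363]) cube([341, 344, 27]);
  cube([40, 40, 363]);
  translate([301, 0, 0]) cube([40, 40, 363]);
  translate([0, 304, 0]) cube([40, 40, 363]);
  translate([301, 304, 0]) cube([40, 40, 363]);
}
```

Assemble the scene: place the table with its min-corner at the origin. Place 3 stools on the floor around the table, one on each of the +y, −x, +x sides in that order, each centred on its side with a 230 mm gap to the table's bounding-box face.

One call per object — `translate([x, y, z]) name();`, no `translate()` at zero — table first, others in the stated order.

table();
translate([232, 1226, 0]) stool();
translate([-571, 326, 0]) stool();
translate([1035, 326, 0]) stool();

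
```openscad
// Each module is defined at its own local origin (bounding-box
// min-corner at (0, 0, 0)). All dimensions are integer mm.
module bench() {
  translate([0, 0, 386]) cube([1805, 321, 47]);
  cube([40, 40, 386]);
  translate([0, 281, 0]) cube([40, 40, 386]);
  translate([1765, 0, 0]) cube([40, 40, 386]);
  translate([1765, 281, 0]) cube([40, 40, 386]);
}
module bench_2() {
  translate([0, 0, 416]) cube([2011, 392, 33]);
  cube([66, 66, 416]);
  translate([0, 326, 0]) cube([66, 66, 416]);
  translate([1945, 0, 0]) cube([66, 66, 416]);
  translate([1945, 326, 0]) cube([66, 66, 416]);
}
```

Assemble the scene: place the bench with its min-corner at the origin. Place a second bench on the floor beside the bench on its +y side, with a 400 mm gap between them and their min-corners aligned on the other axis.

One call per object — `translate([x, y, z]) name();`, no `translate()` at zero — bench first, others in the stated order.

bench();
translate([0, 721, 0]) bench_2();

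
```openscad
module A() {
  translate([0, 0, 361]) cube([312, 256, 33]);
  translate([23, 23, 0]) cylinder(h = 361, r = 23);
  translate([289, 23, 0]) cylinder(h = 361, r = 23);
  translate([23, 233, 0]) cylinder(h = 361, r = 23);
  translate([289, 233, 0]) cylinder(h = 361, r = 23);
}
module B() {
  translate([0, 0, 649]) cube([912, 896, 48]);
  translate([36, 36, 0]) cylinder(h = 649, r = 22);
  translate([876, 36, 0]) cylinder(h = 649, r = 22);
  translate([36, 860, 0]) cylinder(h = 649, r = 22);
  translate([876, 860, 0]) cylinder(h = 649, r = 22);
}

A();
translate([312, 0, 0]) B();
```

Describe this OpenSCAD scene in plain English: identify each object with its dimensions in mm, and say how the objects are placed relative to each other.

A is a simple wooden stool: a rectangular seat 312 mm (x) by 256 mm (y), 33 mm thick, top face at z = 394 mm, on four round legs, each 46 mm in diameter. The legs rest on z = 0, each leg's axis is inset half a diameter from the nearest pair of seat edges (so the leg's bounding box is flush with the corner).

B is a table: top 912 mm (x) × 896 mm (y), 48 mm thick, upper face at z = 697 mm, on four round legs of 44 mm diameter, each leg's bounding box inset 14 mm from the nearest pair of top edges, running from z = 0 to the bottom of the top.

The table is against the stool's +x side, with their −y faces flush.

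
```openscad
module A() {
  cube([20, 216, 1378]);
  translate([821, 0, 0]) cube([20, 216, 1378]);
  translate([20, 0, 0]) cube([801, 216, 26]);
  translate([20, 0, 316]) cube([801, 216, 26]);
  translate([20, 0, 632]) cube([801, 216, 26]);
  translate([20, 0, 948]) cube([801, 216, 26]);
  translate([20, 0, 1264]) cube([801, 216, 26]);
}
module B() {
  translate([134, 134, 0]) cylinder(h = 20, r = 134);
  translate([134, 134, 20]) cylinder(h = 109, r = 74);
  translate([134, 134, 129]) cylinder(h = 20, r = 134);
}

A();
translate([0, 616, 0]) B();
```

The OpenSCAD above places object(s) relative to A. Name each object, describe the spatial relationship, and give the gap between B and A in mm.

The spool's nearest face is 400 mm from the bookshelf's +y face.

A is a bookshelf. B is a spool. The spool is on the floor beside the bookshelf on its +y side. The gap between the spool and the bookshelf is 400 mm.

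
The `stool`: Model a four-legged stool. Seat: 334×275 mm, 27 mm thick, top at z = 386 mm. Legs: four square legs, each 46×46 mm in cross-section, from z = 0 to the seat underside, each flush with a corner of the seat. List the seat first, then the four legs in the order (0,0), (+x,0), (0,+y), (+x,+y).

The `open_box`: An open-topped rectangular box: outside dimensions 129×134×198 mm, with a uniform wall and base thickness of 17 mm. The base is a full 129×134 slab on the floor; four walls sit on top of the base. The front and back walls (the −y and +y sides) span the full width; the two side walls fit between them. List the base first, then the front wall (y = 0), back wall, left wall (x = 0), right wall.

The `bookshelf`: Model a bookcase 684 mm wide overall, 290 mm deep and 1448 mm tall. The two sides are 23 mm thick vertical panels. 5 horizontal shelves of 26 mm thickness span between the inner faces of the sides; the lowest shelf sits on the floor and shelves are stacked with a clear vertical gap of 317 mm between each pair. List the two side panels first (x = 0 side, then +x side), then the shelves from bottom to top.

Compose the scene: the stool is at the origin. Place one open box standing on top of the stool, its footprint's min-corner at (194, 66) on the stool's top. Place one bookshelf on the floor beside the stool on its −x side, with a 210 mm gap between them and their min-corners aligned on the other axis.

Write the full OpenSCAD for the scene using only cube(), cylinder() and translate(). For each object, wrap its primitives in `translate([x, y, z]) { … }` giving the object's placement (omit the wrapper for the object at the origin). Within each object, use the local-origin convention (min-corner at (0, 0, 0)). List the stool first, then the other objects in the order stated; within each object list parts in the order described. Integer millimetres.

translate([0, 0, 359]) cube([334, 275, 27]);
cube([46, 46, 359]);
translate([288, 0, 0]) cube([46, 46, 359]);
translate([0, 229, 0]) cube([46, 46, 359]);
translate([288, 229, 0]) cube([46, 46, 359]);
translate([194, 66, 386]) {
  cube([129, 134, 17]);
  translate([0, 0, 17]) cube([129, 17, 181]);
  translate([0, 117, 17]) cube([129, 17, 181]);
  translate([0, 17, 17]) cube([17, 100, 181]);
  translate([112, 17, 17]) cube([17, 100, 181]);
}
translate([-894, 0, 0]) {
  cube([23, 290, 1448]);
  translate([661, 0, 0]) cube([23, 290, 1448]);
  translate([23, 0, 0]) cube([638, 290, 26]);
  translate([23, 0, 343]) cube([638, 290, 26]);
  translate([23, 0, 686]) cube([638, 290, 26]);
  translate([23, 0, 1029]) cube([638, 290, 26]);
  translate([23, 0, 1372]) cube([638, 290, 26]);
}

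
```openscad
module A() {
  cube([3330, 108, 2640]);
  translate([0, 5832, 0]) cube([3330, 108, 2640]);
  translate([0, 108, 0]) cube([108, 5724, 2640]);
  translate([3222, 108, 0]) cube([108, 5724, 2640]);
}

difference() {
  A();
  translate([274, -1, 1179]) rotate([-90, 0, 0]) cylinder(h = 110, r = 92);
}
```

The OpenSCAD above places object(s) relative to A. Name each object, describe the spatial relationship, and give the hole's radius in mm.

The subtracted cylinder has r = 92 mm.

A is a house frame. The house frame has a circular hole through its front wall. The hole's radius is 92 mm.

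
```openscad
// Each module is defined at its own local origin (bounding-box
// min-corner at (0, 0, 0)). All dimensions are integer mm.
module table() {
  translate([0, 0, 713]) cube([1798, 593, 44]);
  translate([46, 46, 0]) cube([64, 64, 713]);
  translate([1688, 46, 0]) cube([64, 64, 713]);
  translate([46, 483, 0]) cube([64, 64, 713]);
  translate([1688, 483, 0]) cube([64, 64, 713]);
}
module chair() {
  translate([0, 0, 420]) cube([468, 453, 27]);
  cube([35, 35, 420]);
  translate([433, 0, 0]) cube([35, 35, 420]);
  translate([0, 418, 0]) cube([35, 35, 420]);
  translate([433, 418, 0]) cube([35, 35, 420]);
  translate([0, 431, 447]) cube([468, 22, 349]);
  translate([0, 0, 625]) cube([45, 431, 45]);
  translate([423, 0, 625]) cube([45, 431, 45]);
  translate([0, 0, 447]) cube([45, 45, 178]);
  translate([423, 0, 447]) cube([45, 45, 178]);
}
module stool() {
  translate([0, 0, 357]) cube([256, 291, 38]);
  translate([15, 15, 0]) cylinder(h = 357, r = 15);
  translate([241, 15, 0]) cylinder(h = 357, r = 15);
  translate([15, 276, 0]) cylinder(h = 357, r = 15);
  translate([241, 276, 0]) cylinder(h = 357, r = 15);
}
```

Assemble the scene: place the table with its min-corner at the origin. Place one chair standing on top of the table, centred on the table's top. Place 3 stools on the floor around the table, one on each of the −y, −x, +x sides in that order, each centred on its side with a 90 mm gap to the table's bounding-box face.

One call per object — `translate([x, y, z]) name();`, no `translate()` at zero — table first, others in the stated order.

table();
translate([665, 70, 757]) chair();
translate([771, -381, 0]) stool();
translate([-346, 151, 0]) stool();
translate([1888, 151, 0]) stool();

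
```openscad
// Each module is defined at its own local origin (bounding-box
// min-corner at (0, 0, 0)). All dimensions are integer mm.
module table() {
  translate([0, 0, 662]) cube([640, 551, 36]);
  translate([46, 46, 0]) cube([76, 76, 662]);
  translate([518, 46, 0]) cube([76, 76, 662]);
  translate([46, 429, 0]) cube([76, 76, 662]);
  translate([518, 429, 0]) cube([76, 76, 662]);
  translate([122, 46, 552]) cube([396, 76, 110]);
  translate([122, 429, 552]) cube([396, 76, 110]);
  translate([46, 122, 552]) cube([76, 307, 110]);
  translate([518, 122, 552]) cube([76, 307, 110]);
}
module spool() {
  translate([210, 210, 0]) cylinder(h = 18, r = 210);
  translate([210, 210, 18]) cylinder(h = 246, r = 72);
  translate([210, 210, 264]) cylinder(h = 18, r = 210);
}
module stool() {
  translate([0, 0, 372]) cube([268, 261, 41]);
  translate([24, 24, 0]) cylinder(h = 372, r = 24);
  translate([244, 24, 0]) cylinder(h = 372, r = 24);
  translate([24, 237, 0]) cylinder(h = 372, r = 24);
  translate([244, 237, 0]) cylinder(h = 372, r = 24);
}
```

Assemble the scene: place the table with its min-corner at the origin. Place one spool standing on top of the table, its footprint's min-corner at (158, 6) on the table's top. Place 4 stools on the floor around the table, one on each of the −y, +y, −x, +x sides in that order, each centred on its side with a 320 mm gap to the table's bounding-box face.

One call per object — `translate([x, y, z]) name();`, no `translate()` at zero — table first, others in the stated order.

table();
translate([158, 6, 698]) spool();
translate([186, -581, 0]) stool();
translate([186, 871, 0]) stool();
translate([-588, 145, 0]) stool();
translate([960, 145, 0]) stool();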